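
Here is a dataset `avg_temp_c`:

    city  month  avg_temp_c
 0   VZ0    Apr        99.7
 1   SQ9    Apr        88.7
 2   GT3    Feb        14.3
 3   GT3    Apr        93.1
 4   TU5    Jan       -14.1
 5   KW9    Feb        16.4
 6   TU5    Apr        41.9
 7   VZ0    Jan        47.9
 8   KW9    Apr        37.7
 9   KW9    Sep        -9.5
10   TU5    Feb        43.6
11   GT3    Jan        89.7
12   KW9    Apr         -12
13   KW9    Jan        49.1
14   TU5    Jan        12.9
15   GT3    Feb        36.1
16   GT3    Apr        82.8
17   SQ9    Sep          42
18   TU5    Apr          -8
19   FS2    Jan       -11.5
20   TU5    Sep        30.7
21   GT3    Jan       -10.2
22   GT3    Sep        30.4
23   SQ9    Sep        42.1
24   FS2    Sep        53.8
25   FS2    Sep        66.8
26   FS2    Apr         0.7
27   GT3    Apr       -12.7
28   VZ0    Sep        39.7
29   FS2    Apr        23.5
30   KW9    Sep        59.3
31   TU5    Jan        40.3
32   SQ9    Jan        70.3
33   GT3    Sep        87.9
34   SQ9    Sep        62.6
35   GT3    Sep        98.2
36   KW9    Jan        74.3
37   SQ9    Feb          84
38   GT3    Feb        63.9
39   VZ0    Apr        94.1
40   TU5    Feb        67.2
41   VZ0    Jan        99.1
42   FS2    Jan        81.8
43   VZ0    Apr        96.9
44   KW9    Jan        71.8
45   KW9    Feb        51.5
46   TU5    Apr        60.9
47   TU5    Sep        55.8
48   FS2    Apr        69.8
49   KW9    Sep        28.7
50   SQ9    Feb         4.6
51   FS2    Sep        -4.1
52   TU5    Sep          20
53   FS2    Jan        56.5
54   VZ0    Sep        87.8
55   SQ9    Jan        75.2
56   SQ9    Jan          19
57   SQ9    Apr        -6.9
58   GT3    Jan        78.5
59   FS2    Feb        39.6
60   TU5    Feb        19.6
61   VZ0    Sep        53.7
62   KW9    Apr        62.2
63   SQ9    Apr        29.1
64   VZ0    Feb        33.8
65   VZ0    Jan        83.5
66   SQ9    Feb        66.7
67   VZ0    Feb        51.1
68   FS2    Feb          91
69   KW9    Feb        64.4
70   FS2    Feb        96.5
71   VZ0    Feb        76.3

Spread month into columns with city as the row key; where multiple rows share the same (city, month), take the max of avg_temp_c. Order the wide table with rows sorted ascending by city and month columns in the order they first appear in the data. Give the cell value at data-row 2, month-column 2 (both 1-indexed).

63.9

With rows sorted ascending by city, row 2 is city=GT3. month columns in first-appearance order: Apr, Feb, Jan, Sep; column 2 is Feb.
Long rows with city=GT3, month=Feb: max(14.3, 36.1, 63.9) = 63.9.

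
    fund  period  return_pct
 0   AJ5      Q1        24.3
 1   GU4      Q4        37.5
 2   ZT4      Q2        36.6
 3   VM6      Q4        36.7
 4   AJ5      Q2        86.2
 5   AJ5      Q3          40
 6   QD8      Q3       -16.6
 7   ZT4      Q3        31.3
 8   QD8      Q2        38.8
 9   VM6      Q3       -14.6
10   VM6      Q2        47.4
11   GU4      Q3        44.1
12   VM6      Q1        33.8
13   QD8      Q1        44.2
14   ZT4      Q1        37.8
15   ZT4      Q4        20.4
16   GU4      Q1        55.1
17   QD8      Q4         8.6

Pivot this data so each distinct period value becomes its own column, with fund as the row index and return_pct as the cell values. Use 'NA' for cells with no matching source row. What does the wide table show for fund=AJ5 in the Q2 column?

86.2

The long row with fund=AJ5, period=Q2 has return_pct=86.2.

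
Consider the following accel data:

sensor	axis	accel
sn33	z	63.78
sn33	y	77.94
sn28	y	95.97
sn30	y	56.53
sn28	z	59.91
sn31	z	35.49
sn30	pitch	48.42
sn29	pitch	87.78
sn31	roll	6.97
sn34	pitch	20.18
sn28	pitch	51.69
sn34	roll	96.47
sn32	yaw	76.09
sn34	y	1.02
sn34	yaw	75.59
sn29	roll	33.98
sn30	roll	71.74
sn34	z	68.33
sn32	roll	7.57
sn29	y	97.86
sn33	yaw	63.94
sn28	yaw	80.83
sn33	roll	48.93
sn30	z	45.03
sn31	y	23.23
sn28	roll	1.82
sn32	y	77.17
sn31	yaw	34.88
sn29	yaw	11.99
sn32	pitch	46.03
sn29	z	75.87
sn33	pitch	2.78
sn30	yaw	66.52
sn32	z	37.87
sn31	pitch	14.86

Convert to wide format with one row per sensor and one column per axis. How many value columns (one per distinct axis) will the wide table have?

5 distinct axis values: y, z, yaw, roll, pitch.

5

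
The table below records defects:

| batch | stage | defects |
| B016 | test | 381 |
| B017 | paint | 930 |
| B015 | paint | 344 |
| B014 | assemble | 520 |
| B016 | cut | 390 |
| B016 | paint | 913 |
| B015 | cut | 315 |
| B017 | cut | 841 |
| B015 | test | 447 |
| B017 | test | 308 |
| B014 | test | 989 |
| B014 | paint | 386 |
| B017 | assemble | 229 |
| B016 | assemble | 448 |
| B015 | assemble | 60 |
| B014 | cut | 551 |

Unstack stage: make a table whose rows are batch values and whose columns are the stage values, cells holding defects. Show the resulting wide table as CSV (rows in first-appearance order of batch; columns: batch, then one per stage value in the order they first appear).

batch,test,paint,assemble,cut
B016,381,913,448,390
B017,308,930,229,841
B015,447,344,60,315
B014,989,386,520,551

Columns: batch plus the 4 distinct stage values (test, paint, assemble, cut).
For example, row B016 column test takes defects=381 from the long row (B016, test).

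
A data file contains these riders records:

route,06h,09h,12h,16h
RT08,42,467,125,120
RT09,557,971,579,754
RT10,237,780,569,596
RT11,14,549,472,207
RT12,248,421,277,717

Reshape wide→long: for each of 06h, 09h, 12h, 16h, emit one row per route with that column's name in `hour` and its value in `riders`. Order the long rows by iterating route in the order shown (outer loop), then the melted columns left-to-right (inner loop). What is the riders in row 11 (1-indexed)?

569

20 rows total (5 × 4). Row 11: index ⌊(11-1)/4⌋ = 2 into route → RT10; (11-1) mod 4 = 2 into the melted columns → 12h.
So row 11 is (RT10, 12h, 569); riders = 569.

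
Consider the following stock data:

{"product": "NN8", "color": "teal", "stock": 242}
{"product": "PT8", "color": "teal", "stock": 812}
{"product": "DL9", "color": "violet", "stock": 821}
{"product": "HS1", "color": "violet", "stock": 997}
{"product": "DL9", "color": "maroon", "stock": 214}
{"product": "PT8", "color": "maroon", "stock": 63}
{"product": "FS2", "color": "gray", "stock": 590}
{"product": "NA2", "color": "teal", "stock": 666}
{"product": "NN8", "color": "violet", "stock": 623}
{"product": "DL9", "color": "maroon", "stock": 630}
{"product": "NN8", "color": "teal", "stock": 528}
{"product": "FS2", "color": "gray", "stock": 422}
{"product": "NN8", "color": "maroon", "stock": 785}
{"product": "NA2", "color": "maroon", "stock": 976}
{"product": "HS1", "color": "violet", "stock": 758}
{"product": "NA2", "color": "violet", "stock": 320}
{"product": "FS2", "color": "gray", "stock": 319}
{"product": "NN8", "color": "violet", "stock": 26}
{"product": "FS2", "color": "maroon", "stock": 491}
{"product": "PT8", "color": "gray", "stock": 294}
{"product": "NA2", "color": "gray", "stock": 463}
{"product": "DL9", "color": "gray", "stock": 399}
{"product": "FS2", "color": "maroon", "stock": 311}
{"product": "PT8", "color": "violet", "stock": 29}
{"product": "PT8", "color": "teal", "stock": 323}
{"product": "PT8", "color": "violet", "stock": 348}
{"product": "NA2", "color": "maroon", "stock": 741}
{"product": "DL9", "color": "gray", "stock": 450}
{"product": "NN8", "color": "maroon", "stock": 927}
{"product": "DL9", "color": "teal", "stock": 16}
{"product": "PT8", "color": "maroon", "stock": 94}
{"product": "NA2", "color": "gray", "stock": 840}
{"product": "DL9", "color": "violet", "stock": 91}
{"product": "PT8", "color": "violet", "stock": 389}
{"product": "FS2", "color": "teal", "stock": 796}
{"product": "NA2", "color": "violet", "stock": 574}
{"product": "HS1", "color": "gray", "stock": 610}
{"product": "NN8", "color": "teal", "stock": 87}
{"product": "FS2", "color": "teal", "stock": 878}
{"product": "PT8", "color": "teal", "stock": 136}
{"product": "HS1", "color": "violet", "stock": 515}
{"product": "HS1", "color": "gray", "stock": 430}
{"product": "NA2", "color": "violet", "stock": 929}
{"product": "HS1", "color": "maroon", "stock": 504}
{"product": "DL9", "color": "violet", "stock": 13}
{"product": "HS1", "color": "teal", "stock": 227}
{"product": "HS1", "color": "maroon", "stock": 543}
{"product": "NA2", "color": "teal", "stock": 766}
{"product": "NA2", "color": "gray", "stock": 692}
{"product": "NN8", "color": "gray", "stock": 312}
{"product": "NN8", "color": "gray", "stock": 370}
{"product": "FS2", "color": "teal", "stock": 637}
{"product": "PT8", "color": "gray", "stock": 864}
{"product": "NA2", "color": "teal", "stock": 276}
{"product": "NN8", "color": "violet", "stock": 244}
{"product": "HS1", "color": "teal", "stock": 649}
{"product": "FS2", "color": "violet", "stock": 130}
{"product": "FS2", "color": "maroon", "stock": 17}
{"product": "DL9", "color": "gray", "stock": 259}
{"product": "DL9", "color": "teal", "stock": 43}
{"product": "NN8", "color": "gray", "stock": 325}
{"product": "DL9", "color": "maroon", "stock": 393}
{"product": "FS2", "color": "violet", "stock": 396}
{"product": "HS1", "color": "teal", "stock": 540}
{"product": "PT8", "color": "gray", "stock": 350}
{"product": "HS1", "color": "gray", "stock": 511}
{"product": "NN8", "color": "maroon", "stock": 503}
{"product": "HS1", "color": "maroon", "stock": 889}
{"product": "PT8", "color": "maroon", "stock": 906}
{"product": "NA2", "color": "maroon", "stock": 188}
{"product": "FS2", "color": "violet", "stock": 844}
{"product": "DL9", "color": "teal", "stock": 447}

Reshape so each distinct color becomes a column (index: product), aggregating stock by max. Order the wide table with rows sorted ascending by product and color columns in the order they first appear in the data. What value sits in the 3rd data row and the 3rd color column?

With rows sorted ascending by product, row 3 is product=HS1. color columns in first-appearance order: teal, violet, maroon, gray; column 3 is maroon.
Long rows with product=HS1, color=maroon: max(504, 543, 889) = 889.

889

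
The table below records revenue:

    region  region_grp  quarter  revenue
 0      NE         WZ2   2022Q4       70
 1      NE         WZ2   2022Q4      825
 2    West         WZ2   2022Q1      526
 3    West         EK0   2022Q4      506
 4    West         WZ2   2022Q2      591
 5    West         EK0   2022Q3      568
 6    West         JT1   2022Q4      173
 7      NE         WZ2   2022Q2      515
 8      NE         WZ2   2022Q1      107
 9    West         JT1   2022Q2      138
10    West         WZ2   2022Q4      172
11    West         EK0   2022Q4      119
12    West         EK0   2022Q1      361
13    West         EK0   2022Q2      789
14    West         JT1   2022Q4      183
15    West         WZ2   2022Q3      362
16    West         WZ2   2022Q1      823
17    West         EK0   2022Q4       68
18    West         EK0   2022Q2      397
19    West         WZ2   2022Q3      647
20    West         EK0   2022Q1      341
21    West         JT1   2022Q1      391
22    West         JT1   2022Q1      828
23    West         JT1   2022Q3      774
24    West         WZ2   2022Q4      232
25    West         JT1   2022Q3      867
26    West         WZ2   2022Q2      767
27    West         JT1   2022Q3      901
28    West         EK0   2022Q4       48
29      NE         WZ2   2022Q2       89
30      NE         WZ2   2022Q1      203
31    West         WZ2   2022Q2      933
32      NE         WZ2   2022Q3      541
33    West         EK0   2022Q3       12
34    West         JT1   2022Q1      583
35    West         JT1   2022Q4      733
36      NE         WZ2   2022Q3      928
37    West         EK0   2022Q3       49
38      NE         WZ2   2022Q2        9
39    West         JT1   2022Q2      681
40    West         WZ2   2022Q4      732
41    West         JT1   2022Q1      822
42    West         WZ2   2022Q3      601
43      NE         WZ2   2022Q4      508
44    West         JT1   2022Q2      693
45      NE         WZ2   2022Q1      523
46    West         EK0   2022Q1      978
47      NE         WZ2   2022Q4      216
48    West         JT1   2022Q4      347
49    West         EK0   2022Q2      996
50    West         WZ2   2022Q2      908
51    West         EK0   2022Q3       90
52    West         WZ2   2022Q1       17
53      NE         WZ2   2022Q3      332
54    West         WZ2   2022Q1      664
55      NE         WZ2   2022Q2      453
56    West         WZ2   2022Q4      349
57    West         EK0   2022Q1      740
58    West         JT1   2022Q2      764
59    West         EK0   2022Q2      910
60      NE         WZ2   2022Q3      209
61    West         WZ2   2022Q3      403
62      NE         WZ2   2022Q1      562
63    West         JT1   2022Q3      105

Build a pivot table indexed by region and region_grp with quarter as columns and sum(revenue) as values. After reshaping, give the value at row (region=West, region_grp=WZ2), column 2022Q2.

3199

Rows with region=West, region_grp=WZ2 and quarter=2022Q2: revenue values are 591, 767, 933, 908.
591 + 767 + 933 + 908 = 3199.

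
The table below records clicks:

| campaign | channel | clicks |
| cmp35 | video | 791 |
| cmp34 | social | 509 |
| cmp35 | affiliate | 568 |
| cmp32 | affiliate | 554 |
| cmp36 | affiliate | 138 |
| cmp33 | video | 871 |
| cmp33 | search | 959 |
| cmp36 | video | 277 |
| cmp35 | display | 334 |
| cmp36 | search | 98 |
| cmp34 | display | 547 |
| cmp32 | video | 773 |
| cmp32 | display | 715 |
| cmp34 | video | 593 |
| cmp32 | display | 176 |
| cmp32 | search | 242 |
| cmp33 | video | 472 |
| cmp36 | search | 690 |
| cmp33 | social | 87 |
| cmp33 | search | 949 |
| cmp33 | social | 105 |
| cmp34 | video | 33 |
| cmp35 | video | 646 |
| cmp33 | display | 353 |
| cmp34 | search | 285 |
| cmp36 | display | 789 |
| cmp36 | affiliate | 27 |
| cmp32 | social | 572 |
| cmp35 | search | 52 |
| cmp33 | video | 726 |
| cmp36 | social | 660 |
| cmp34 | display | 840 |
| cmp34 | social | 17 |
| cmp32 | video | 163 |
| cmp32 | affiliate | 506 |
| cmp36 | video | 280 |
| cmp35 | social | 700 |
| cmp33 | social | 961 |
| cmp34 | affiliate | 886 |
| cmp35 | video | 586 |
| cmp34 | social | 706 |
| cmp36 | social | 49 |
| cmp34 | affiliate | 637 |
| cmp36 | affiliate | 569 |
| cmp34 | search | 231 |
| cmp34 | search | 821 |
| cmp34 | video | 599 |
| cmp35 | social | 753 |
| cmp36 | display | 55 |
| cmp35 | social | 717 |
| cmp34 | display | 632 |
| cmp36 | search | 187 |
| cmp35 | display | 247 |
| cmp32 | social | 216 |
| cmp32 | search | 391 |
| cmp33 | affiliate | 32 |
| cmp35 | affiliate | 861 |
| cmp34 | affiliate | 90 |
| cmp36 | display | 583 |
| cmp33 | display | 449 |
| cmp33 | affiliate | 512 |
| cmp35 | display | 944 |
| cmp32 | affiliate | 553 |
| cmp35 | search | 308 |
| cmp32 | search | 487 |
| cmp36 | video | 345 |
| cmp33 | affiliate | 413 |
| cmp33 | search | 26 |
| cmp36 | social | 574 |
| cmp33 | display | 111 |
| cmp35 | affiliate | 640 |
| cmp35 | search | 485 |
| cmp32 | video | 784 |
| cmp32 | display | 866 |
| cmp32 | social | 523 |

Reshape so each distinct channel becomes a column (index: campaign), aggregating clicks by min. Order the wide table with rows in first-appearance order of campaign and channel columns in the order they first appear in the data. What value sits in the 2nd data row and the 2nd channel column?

With rows in first-appearance order of campaign, row 2 is campaign=cmp34. channel columns in first-appearance order: video, social, affiliate, search, display; column 2 is social.
Long rows with campaign=cmp34, channel=social: min(509, 17, 706) = 17.

17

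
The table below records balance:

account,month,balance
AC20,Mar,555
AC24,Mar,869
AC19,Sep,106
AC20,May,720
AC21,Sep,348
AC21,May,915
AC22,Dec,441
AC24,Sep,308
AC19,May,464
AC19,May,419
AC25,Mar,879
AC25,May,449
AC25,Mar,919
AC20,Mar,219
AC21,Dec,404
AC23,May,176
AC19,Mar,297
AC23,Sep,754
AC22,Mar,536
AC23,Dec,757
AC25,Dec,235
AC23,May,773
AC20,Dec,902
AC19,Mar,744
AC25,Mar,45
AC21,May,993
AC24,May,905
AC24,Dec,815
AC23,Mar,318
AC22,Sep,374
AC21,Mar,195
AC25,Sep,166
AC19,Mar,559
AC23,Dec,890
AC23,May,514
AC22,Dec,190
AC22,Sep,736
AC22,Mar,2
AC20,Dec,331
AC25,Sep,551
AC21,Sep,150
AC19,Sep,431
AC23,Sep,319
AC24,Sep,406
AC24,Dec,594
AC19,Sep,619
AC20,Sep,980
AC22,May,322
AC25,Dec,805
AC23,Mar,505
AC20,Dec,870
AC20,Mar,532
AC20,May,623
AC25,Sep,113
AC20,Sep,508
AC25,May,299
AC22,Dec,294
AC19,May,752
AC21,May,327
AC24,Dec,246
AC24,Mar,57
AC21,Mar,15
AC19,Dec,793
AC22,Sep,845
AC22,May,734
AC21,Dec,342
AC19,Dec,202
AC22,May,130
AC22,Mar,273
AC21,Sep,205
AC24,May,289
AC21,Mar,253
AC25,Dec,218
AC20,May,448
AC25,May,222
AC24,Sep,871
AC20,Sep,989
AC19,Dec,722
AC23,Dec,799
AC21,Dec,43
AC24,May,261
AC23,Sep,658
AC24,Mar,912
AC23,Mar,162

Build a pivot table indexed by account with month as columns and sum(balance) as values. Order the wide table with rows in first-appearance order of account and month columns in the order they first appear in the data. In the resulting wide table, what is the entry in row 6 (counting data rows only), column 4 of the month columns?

1258

With rows in first-appearance order of account, row 6 is account=AC25. month columns in first-appearance order: Mar, Sep, May, Dec; column 4 is Dec.
Long rows with account=AC25, month=Dec: 235 + 805 + 218 = 1258.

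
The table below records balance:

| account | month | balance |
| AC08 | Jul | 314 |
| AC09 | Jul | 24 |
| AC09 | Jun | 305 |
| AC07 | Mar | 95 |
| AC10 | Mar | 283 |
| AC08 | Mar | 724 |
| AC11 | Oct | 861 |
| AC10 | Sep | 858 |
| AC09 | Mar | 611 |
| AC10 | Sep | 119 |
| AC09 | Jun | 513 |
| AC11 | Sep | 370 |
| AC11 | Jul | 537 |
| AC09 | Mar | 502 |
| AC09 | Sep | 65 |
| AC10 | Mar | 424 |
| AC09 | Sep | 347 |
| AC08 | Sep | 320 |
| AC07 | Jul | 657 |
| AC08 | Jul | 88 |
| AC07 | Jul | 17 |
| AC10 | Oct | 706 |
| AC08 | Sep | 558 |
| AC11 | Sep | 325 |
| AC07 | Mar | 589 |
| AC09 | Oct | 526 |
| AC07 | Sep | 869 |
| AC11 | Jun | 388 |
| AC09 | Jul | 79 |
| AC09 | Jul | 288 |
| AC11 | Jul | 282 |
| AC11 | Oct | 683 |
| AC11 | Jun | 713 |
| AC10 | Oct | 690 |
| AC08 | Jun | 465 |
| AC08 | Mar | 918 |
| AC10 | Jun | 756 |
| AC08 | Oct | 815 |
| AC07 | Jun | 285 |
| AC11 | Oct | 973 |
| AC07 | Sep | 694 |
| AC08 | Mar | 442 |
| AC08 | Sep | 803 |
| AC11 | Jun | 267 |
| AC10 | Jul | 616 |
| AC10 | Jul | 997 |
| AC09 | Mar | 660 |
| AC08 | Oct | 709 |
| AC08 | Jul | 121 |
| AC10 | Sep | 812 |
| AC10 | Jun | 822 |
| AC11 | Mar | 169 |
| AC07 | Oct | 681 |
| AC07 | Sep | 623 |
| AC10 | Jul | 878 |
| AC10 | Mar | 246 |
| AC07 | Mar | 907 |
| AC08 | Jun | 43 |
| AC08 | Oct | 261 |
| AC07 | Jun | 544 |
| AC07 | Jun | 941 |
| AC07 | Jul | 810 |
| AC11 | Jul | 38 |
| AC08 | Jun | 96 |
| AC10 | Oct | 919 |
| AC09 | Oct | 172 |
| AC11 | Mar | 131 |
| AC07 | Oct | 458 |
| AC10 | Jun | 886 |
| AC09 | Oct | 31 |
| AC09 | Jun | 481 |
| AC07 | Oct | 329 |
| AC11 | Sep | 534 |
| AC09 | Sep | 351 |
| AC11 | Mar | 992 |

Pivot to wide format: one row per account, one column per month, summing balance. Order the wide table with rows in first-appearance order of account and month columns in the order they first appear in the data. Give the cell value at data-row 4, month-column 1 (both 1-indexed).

With rows in first-appearance order of account, row 4 is account=AC10. month columns in first-appearance order: Jul, Jun, Mar, Oct, Sep; column 1 is Jul.
Long rows with account=AC10, month=Jul: 616 + 997 + 878 = 2491.

2491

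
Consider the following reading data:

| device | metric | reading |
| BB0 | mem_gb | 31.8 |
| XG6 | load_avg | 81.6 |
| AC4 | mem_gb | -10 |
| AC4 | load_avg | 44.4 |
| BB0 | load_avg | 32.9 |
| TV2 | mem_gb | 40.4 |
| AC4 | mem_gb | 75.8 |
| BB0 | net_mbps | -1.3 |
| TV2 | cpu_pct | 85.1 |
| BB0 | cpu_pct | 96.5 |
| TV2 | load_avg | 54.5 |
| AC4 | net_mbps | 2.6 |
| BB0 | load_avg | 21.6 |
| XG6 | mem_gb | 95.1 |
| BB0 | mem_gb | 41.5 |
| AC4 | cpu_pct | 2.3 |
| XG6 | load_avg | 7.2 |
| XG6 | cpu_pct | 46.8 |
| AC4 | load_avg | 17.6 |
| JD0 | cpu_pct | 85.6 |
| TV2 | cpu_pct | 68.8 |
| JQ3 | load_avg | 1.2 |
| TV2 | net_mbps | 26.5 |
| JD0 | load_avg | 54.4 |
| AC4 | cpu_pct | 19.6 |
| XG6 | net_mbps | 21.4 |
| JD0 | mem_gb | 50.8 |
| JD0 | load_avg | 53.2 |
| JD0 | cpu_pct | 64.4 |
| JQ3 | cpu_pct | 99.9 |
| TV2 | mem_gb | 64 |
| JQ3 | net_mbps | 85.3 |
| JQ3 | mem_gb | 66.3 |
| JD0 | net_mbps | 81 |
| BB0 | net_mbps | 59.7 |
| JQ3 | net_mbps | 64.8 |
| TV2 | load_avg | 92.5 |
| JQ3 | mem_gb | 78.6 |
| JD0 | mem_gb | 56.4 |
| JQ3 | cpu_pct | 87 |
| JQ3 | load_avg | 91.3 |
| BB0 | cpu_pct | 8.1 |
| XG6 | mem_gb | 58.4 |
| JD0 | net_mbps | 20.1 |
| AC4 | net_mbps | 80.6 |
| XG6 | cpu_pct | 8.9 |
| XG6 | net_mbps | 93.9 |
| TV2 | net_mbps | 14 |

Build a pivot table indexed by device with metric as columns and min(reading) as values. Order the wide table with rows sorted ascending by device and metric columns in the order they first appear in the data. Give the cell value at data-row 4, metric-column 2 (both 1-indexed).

1.2

With rows sorted ascending by device, row 4 is device=JQ3. metric columns in first-appearance order: mem_gb, load_avg, net_mbps, cpu_pct; column 2 is load_avg.
Long rows with device=JQ3, metric=load_avg: min(1.2, 91.3) = 1.2.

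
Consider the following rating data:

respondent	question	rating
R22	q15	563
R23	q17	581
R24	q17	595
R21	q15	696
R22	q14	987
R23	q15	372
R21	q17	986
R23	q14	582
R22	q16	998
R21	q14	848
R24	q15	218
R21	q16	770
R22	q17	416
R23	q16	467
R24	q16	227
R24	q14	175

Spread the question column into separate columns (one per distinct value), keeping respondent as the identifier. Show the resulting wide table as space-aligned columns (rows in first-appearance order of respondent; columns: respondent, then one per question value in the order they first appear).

Columns: respondent plus the 4 distinct question values (q15, q17, q14, q16).
For example, row R22 column q15 takes rating=563 from the long row (R22, q15).

respondent  q15  q17  q14  q16
R22         563  416  987  998
R23         372  581  582  467
R24         218  595  175  227
R21         696  986  848  770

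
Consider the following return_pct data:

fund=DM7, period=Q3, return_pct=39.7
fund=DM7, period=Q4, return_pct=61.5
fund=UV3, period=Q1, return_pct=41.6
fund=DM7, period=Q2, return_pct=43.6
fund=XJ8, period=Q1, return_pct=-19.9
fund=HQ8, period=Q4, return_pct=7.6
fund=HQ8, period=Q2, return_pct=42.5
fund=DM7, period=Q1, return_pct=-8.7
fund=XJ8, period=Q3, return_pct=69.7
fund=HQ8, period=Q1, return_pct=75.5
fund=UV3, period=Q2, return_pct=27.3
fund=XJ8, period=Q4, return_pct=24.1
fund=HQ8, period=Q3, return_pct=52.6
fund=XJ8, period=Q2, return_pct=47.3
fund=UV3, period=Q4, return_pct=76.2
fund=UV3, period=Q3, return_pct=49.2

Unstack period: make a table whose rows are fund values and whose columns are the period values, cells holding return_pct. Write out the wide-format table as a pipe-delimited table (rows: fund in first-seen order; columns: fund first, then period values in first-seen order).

Columns: fund plus the 4 distinct period values (Q3, Q4, Q1, Q2).
For example, row DM7 column Q3 takes return_pct=39.7 from the long row (DM7, Q3).

| fund | Q3 | Q4 | Q1 | Q2 |
| DM7 | 39.7 | 61.5 | -8.7 | 43.6 |
| UV3 | 49.2 | 76.2 | 41.6 | 27.3 |
| XJ8 | 69.7 | 24.1 | -19.9 | 47.3 |
| HQ8 | 52.6 | 7.6 | 75.5 | 42.5 |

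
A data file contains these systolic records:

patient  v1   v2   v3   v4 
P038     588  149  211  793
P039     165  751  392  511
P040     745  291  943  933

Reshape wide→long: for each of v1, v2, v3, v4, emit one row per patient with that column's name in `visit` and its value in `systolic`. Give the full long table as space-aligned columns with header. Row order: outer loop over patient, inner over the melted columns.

patient  visit  systolic
P038     v1     588     
P038     v2     149     
P038     v3     211     
P038     v4     793     
P039     v1     165     
P039     v2     751     
P039     v3     392     
P039     v4     511     
P040     v1     745     
P040     v2     291     
P040     v3     943     
P040     v4     933     

Each (patient, column) pair becomes one row: 3 × 4 = 12 rows.
For example, (P038, v1) → systolic=588.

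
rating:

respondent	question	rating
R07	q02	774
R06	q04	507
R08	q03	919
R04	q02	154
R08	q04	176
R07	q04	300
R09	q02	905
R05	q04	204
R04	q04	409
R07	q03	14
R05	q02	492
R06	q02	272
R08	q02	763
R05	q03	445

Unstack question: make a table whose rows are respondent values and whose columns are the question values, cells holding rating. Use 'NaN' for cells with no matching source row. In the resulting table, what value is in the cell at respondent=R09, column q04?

No long-format row has respondent=R09 and question=q04, so the cell is NaN.

NaN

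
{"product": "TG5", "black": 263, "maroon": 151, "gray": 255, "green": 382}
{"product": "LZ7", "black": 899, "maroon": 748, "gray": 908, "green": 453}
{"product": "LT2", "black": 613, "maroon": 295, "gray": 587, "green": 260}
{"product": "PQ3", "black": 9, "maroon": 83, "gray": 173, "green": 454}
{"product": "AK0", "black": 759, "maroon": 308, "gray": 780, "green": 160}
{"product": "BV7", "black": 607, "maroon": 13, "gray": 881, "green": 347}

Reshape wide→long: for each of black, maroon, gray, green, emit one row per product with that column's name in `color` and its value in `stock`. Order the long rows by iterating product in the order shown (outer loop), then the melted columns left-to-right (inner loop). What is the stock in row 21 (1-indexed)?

607

24 rows total (6 × 4). Row 21: index ⌊(21-1)/4⌋ = 5 into product → BV7; (21-1) mod 4 = 0 into the melted columns → black.
So row 21 is (BV7, black, 607); stock = 607.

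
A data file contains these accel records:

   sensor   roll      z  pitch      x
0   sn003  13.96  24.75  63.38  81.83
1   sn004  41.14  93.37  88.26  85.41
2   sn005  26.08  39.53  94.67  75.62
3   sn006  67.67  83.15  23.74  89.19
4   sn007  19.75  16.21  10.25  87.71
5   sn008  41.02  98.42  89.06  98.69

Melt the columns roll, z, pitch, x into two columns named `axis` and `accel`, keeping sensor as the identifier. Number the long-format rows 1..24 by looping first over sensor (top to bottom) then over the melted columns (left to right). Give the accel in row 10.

24 rows total (6 × 4). Row 10: index ⌊(10-1)/4⌋ = 2 into sensor → sn005; (10-1) mod 4 = 1 into the melted columns → z.
So row 10 is (sn005, z, 39.53); accel = 39.53.

39.53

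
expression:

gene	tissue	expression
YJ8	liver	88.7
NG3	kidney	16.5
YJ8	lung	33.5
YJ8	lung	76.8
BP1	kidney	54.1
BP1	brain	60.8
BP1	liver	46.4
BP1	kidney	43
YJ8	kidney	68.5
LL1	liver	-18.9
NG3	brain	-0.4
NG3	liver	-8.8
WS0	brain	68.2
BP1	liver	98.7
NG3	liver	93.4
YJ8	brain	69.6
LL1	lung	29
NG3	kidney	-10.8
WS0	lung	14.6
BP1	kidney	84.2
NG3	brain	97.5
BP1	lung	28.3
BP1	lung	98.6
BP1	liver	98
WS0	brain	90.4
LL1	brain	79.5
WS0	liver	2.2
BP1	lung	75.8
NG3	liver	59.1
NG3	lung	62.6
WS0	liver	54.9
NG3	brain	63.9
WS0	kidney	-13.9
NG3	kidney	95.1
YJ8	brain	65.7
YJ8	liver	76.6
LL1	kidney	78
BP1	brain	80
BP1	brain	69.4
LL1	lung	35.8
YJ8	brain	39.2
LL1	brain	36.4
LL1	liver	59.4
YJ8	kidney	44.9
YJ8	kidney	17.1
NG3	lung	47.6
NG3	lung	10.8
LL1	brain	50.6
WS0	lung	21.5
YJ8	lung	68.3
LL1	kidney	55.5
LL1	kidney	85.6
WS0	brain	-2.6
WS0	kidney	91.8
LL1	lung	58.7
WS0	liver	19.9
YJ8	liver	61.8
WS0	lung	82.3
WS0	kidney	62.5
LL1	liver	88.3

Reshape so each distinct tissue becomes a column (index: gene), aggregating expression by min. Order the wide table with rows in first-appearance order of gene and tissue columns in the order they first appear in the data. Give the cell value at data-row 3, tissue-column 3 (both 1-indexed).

28.3

With rows in first-appearance order of gene, row 3 is gene=BP1. tissue columns in first-appearance order: liver, kidney, lung, brain; column 3 is lung.
Long rows with gene=BP1, tissue=lung: min(28.3, 98.6, 75.8) = 28.3.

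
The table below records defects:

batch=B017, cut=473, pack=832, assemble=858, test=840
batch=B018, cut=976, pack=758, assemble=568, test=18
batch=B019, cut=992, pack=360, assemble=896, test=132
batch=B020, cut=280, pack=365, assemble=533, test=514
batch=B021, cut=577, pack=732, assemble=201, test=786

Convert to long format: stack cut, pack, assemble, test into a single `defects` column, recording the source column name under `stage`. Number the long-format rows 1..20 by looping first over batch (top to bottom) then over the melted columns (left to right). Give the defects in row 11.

896

20 rows total (5 × 4). Row 11: index ⌊(11-1)/4⌋ = 2 into batch → B019; (11-1) mod 4 = 2 into the melted columns → assemble.
So row 11 is (B019, assemble, 896); defects = 896.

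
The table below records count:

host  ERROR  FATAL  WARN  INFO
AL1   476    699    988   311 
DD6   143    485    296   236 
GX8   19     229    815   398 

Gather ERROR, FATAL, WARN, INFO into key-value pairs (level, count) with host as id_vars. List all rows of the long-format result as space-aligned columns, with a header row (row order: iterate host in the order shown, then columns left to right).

host  level  count
AL1   ERROR  476  
AL1   FATAL  699  
AL1   WARN   988  
AL1   INFO   311  
DD6   ERROR  143  
DD6   FATAL  485  
DD6   WARN   296  
DD6   INFO   236  
GX8   ERROR  19   
GX8   FATAL  229  
GX8   WARN   815  
GX8   INFO   398  

Each (host, column) pair becomes one row: 3 × 4 = 12 rows.
For example, (AL1, ERROR) → count=476.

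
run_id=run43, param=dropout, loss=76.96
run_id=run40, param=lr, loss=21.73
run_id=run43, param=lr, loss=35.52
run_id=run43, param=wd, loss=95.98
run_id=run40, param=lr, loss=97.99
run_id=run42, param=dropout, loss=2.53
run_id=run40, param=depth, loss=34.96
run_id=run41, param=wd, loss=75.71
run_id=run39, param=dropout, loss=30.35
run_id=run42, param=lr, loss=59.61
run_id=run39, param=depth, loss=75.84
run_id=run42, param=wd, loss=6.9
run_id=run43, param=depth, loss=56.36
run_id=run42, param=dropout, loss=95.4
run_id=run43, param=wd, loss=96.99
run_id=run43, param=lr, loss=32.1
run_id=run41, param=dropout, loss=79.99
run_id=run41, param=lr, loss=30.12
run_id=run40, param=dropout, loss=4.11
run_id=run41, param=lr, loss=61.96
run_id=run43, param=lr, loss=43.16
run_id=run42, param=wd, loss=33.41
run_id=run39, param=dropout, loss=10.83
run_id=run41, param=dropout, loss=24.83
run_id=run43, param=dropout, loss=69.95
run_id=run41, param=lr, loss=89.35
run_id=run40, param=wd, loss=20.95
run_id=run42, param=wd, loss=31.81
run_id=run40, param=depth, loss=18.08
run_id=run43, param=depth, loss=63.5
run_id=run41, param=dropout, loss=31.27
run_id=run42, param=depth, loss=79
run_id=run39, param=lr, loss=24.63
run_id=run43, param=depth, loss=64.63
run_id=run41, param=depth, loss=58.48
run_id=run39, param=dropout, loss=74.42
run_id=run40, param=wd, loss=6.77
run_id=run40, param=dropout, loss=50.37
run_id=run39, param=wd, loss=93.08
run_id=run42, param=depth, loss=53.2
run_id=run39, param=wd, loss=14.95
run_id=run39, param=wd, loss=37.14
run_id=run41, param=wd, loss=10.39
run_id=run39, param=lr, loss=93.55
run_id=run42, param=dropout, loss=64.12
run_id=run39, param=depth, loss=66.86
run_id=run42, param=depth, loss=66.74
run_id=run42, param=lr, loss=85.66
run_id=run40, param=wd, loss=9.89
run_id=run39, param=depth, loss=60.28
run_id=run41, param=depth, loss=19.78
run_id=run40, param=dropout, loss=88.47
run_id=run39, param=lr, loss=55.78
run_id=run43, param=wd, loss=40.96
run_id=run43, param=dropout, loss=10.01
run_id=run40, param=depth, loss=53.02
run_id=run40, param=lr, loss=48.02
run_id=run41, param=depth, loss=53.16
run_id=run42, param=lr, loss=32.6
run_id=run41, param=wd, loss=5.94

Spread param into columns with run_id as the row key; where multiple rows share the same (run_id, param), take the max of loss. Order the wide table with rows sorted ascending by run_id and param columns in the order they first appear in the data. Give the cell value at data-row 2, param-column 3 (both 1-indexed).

20.95

With rows sorted ascending by run_id, row 2 is run_id=run40. param columns in first-appearance order: dropout, lr, wd, depth; column 3 is wd.
Long rows with run_id=run40, param=wd: max(20.95, 6.77, 9.89) = 20.95.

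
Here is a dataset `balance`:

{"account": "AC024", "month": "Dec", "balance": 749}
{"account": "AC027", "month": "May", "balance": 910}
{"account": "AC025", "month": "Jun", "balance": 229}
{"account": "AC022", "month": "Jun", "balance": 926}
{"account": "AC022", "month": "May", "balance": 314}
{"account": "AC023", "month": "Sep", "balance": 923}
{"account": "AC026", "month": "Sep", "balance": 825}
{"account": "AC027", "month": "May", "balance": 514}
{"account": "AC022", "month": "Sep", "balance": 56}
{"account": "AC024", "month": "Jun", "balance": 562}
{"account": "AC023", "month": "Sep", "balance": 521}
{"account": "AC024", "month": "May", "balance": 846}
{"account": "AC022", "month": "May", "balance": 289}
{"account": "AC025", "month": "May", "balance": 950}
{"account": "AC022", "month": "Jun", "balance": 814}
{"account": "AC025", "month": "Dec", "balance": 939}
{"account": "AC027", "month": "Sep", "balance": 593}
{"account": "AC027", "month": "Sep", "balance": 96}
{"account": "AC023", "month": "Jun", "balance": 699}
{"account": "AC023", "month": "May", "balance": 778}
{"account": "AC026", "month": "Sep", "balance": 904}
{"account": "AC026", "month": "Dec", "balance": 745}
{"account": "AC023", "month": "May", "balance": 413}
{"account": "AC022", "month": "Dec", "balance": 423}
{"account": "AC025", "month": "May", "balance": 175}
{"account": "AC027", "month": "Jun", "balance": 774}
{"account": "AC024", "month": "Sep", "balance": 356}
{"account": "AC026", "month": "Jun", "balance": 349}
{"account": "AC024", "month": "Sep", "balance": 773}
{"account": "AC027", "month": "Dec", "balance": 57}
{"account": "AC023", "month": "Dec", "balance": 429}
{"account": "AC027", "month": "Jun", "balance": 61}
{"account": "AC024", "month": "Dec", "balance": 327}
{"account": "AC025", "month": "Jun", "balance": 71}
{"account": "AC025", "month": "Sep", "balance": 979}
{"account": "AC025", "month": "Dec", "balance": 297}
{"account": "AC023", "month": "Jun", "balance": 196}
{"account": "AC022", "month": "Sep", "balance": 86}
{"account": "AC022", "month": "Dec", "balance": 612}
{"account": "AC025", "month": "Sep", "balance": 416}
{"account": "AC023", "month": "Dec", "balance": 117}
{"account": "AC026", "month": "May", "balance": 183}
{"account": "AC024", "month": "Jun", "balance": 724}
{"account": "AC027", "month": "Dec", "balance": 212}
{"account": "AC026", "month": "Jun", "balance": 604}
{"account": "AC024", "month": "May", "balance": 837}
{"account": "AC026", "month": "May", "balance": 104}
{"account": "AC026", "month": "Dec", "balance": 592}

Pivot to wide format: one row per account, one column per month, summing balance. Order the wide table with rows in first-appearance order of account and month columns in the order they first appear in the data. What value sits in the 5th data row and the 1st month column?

546

With rows in first-appearance order of account, row 5 is account=AC023. month columns in first-appearance order: Dec, May, Jun, Sep; column 1 is Dec.
Long rows with account=AC023, month=Dec: 429 + 117 = 546.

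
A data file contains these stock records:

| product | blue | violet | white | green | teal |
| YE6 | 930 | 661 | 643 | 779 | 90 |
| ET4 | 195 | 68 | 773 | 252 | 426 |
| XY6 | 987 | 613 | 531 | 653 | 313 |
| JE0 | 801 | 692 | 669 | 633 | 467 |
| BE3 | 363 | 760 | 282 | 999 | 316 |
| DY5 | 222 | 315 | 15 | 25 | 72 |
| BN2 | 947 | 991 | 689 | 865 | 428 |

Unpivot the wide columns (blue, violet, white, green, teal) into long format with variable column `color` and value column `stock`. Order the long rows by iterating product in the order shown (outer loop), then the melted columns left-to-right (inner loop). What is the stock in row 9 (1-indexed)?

252

35 rows total (7 × 5). Row 9: index ⌊(9-1)/5⌋ = 1 into product → ET4; (9-1) mod 5 = 3 into the melted columns → green.
So row 9 is (ET4, green, 252); stock = 252.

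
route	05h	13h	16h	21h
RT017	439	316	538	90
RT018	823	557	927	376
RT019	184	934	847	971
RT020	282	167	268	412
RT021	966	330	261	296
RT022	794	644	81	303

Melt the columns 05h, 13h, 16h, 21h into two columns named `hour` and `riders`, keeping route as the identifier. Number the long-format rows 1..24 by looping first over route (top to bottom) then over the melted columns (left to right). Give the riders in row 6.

557

24 rows total (6 × 4). Row 6: index ⌊(6-1)/4⌋ = 1 into route → RT018; (6-1) mod 4 = 1 into the melted columns → 13h.
So row 6 is (RT018, 13h, 557); riders = 557.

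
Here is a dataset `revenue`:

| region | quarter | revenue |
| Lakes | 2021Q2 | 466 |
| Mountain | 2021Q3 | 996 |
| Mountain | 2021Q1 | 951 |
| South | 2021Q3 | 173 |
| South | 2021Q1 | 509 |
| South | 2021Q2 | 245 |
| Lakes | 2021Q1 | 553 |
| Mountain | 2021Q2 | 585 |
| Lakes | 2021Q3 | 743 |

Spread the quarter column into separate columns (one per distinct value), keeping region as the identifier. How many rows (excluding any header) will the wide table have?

3 distinct region values → 3 rows.

3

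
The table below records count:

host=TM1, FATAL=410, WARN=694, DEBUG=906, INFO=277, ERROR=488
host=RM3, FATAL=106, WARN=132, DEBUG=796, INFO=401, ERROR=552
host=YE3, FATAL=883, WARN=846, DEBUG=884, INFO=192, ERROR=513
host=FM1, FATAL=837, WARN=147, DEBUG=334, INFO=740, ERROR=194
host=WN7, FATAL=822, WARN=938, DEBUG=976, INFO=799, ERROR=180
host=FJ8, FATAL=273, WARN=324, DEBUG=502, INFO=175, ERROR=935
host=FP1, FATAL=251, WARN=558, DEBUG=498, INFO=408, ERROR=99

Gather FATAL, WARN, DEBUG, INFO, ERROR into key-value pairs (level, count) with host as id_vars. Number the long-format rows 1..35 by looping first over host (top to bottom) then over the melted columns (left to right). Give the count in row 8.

35 rows total (7 × 5). Row 8: index ⌊(8-1)/5⌋ = 1 into host → RM3; (8-1) mod 5 = 2 into the melted columns → DEBUG.
So row 8 is (RM3, DEBUG, 796); count = 796.

796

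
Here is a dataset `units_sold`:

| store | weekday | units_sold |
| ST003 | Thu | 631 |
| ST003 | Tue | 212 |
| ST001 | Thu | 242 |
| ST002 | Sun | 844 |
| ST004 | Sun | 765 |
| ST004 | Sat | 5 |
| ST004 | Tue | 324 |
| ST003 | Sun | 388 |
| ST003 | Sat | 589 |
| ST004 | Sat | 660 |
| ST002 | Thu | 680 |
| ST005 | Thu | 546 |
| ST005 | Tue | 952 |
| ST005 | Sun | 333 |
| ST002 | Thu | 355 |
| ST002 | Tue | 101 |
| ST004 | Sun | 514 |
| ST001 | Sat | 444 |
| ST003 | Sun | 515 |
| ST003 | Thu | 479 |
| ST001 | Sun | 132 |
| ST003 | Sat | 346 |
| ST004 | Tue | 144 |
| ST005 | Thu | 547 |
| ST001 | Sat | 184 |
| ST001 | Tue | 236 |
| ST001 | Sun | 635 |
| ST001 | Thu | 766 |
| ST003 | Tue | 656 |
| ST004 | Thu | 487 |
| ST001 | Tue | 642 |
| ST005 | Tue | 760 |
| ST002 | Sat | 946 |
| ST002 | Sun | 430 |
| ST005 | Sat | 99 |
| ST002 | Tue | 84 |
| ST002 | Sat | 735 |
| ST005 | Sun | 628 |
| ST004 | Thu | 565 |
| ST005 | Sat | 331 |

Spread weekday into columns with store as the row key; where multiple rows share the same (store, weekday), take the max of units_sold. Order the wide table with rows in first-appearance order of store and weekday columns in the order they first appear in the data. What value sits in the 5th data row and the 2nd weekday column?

952

With rows in first-appearance order of store, row 5 is store=ST005. weekday columns in first-appearance order: Thu, Tue, Sun, Sat; column 2 is Tue.
Long rows with store=ST005, weekday=Tue: max(952, 760) = 952.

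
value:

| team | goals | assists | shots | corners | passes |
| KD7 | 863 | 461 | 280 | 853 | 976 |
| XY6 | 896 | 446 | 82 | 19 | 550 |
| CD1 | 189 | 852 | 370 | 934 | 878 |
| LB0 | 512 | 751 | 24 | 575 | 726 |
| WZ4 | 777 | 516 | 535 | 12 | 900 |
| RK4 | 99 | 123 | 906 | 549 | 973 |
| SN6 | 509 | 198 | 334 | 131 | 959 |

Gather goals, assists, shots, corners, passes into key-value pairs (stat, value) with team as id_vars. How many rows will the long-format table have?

7 team values × 5 melted columns = 35 rows.

35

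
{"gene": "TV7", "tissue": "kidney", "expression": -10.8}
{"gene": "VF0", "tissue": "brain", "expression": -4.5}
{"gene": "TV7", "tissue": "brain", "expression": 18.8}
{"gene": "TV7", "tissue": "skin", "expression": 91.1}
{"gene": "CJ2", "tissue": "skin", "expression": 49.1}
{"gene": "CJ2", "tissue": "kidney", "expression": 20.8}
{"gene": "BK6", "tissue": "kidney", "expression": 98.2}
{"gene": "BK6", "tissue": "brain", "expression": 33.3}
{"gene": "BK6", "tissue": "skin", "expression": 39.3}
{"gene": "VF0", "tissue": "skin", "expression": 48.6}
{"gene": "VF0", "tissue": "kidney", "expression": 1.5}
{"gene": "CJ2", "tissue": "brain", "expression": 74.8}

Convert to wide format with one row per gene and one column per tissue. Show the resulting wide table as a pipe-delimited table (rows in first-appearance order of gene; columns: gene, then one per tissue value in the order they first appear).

| gene | kidney | brain | skin |
| TV7 | -10.8 | 18.8 | 91.1 |
| VF0 | 1.5 | -4.5 | 48.6 |
| CJ2 | 20.8 | 74.8 | 49.1 |
| BK6 | 98.2 | 33.3 | 39.3 |

Columns: gene plus the 3 distinct tissue values (kidney, brain, skin).
For example, row TV7 column kidney takes expression=-10.8 from the long row (TV7, kidney).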